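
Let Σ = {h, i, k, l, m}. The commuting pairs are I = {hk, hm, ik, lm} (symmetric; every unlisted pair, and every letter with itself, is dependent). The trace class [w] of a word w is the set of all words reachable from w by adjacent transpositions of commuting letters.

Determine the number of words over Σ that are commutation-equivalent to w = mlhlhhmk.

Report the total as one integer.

drop 0:m onto floor
drop 1:l onto floor
drop 2:h onto {1:l}
drop 3:l onto {2:h}
drop 4:h onto {3:l}
drop 5:h onto {4:h}
drop 6:m onto {0:m}
drop 7:k onto {3:l, 6:m}
ground layer = {0:m, 1:l}
drop-orders for the pieces not yet dropped (sum over which currently-grounded one goes next):
  1 to go: {5} 1  {7} 1
  2 to go: {4,5} 1  {5,7} 2  {6,7} 1
  3 to go: {0,6,7} 1  {4,5,7} 3  {5,6,7} 3
  4 to go: {0,5,6,7} 4  {3,4,5,7} 3  {4,5,6,7} 6
  5 to go: {0,4,5,6,7} 10  {2,3,4,5,7} 3  {3,4,5,6,7} 9
  6 to go: {0,3,4,5,6,7} 19  {1,2,3,4,5,7} 3  {2,3,4,5,6,7} 12
  if 0:m drops first: 15 orders
  if 1:l drops first: 31 orders
heap linearizations: 46

46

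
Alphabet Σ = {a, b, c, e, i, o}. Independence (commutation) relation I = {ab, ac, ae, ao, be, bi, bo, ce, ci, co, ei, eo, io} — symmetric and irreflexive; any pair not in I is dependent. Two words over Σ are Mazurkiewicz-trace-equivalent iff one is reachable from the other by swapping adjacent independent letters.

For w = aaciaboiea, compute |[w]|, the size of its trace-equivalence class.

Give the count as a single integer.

2520

drop 0:a onto floor
drop 1:a onto {0:a}
drop 2:c onto floor
drop 3:i onto {1:a}
drop 4:a onto {3:i}
drop 5:b onto {2:c}
drop 6:o onto floor
drop 7:i onto {4:a}
drop 8:e onto floor
drop 9:a onto {7:i}
ground layer = {0:a, 2:c, 6:o, 8:e}
drop-orders for the pieces not yet dropped (sum over which currently-grounded one goes next):
  1 to go: {5} 1  {6} 1  {8} 1  {9} 1
  2 to go: {2,5} 1  {5,6} 2  {5,8} 2  {5,9} 2  {6,8} 2  {6,9} 2  {7,9} 1  {8,9} 2
  3 to go: {2,5,6} 3  {2,5,8} 3  {2,5,9} 3  {4,7,9} 1  {5,6,8} 6  {5,6,9} 6  {5,7,9} 3  {5,8,9} 6  {6,7,9} 3  {6,8,9} 6  {7,8,9} 3
  4 to go: {2,5,6,8} 12  {2,5,6,9} 12  {2,5,7,9} 6  {2,5,8,9} 12  {3,4,7,9} 1  {4,5,7,9} 4  {4,6,7,9} 4  {4,7,8,9} 4  {5,6,7,9} 12  {5,6,8,9} 24  {5,7,8,9} 12  {6,7,8,9} 12
  5 to go: {1,3,4,7,9} 1  {2,4,5,7,9} 10  {2,5,6,7,9} 30  {2,5,6,8,9} 60  {2,5,7,8,9} 30  {3,4,5,7,9} 5  {3,4,6,7,9} 5  {3,4,7,8,9} 5  {4,5,6,7,9} 20  {4,5,7,8,9} 20  {4,6,7,8,9} 20  {5,6,7,8,9} 60
  6 to go: {0,1,3,4,7,9} 1  {1,3,4,5,7,9} 6  {1,3,4,6,7,9} 6  {1,3,4,7,8,9} 6  {2,3,4,5,7,9} 15  {2,4,5,6,7,9} 60  {2,4,5,7,8,9} 60  {2,5,6,7,8,9} 180  {3,4,5,6,7,9} 30  {3,4,5,7,8,9} 30  {3,4,6,7,8,9} 30  {4,5,6,7,8,9} 120
  7 to go: {0,1,3,4,5,7,9} 7  {0,1,3,4,6,7,9} 7  {0,1,3,4,7,8,9} 7  {1,2,3,4,5,7,9} 21  {1,3,4,5,6,7,9} 42  {1,3,4,5,7,8,9} 42  {1,3,4,6,7,8,9} 42  {2,3,4,5,6,7,9} 105  {2,3,4,5,7,8,9} 105  {2,4,5,6,7,8,9} 420  {3,4,5,6,7,8,9} 210
  8 to go: {0,1,2,3,4,5,7,9} 28  {0,1,3,4,5,6,7,9} 56  {0,1,3,4,5,7,8,9} 56  {0,1,3,4,6,7,8,9} 56  {1,2,3,4,5,6,7,9} 168  {1,2,3,4,5,7,8,9} 168  {1,3,4,5,6,7,8,9} 336  {2,3,4,5,6,7,8,9} 840
  if 0:a drops first: 1512 orders
  if 2:c drops first: 504 orders
  if 6:o drops first: 252 orders
  if 8:e drops first: 252 orders
heap linearizations: 2520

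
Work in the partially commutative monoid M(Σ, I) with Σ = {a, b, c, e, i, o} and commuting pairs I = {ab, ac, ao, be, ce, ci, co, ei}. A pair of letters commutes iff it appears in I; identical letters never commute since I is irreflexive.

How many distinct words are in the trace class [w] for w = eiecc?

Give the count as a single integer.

30

drop 0:e onto floor
drop 1:i onto floor
drop 2:e onto {0:e}
drop 3:c onto floor
drop 4:c onto {3:c}
ground layer = {0:e, 1:i, 3:c}
drop-orders for the pieces not yet dropped (sum over which currently-grounded one goes next):
  1 to go: {1} 1  {2} 1  {4} 1
  2 to go: {0,2} 1  {1,2} 2  {1,4} 2  {2,4} 2  {3,4} 1
  3 to go: {0,1,2} 3  {0,2,4} 3  {1,2,4} 6  {1,3,4} 3  {2,3,4} 3
  if 0:e drops first: 12 orders
  if 1:i drops first: 6 orders
  if 3:c drops first: 12 orders
heap linearizations: 30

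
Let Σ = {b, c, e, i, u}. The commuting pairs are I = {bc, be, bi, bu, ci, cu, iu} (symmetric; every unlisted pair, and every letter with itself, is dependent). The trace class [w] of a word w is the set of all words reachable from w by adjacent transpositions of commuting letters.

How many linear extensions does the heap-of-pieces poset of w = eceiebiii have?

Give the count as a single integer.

9

0(e) covers ∅
1(c) covers 0:e
2(e) covers 1:c
3(i) covers 2:e
4(e) covers 3:i
5(b) covers ∅
6(i) covers 4:e
7(i) covers 6:i
8(i) covers 7:i
floor of heap: 0:e, 5:b
completions by unplaced set U, small U first (add the entries for U minus each lowest piece of U):
  |U|=1: {5}:1  {8}:1
  |U|=2: {5,8}:2  {7,8}:1
  |U|=3: {5,7,8}:3  {6,7,8}:1
  |U|=4: {4,6,7,8}:1  {5,6,7,8}:4
  |U|=5: {3,4,6,7,8}:1  {4,5,6,7,8}:5
  |U|=6: {2,3,4,6,7,8}:1  {3,4,5,6,7,8}:6
  |U|=7: {1,2,3,4,6,7,8}:1  {2,3,4,5,6,7,8}:7
  start at 0(e): 8
  start at 5(b): 1
sum over floor = 9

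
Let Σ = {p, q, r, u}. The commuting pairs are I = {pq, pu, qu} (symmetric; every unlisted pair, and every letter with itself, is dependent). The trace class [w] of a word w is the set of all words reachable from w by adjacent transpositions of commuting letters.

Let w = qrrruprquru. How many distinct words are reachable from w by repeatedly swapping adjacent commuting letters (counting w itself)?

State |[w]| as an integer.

4

drop 0:q onto floor
drop 1:r onto {0:q}
drop 2:r onto {1:r}
drop 3:r onto {2:r}
drop 4:u onto {3:r}
drop 5:p onto {3:r}
drop 6:r onto {4:u, 5:p}
drop 7:q onto {6:r}
drop 8:u onto {6:r}
drop 9:r onto {7:q, 8:u}
drop 10:u onto {9:r}
ground layer = {0:q}
drop-orders for the pieces not yet dropped (sum over which currently-grounded one goes next):
  1 to go: {10} 1
  2 to go: {9,10} 1
  3 to go: {7,9,10} 1  {8,9,10} 1
  4 to go: {7,8,9,10} 2
  5 to go: {6,7,8,9,10} 2
  6 to go: {4,6,7,8,9,10} 2  {5,6,7,8,9,10} 2
  7 to go: {4,5,6,7,8,9,10} 4
  8 to go: {3,4,5,6,7,8,9,10} 4
  9 to go: {2,3,4,5,6,7,8,9,10} 4
  if 0:q drops first: 4 orders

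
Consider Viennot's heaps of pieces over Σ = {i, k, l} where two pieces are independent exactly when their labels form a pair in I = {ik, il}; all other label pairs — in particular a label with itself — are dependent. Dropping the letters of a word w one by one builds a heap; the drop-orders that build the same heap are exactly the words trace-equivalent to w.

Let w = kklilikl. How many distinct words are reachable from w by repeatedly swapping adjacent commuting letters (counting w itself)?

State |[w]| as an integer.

28

drop 0:k onto floor
drop 1:k onto {0:k}
drop 2:l onto {1:k}
drop 3:i onto floor
drop 4:l onto {2:l}
drop 5:i onto {3:i}
drop 6:k onto {4:l}
drop 7:l onto {6:k}
ground layer = {0:k, 3:i}
drop-orders for the pieces not yet dropped (sum over which currently-grounded one goes next):
  1 to go: {5} 1  {7} 1
  2 to go: {3,5} 1  {5,7} 2  {6,7} 1
  3 to go: {3,5,7} 3  {4,6,7} 1  {5,6,7} 3
  4 to go: {2,4,6,7} 1  {3,5,6,7} 6  {4,5,6,7} 4
  5 to go: {1,2,4,6,7} 1  {2,4,5,6,7} 5  {3,4,5,6,7} 10
  6 to go: {0,1,2,4,6,7} 1  {1,2,4,5,6,7} 6  {2,3,4,5,6,7} 15
  if 0:k drops first: 21 orders
  if 3:i drops first: 7 orders
heap linearizations: 28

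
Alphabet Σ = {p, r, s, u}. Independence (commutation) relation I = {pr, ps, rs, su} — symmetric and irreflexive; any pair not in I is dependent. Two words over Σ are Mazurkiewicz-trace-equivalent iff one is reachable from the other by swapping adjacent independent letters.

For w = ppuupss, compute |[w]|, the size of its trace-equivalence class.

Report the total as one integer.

drop 0:p onto floor
drop 1:p onto {0:p}
drop 2:u onto {1:p}
drop 3:u onto {2:u}
drop 4:p onto {3:u}
drop 5:s onto floor
drop 6:s onto {5:s}
ground layer = {0:p, 5:s}
drop-orders for the pieces not yet dropped (sum over which currently-grounded one goes next):
  1 to go: {4} 1  {6} 1
  2 to go: {3,4} 1  {4,6} 2  {5,6} 1
  3 to go: {2,3,4} 1  {3,4,6} 3  {4,5,6} 3
  4 to go: {1,2,3,4} 1  {2,3,4,6} 4  {3,4,5,6} 6
  5 to go: {0,1,2,3,4} 1  {1,2,3,4,6} 5  {2,3,4,5,6} 10
  if 0:p drops first: 15 orders
  if 5:s drops first: 6 orders
heap linearizations: 21

21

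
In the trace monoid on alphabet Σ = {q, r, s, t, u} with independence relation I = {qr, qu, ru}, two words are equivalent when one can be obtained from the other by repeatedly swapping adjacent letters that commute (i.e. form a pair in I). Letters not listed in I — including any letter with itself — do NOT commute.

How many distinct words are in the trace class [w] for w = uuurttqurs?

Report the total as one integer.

24

0(u) covers ∅
1(u) covers 0:u
2(u) covers 1:u
3(r) covers ∅
4(t) covers 2:u, 3:r
5(t) covers 4:t
6(q) covers 5:t
7(u) covers 5:t
8(r) covers 5:t
9(s) covers 6:q, 7:u, 8:r
floor of heap: 0:u, 3:r
completions by unplaced set U, small U first (add the entries for U minus each lowest piece of U):
  |U|=1: {9}:1
  |U|=2: {6,9}:1  {7,9}:1  {8,9}:1
  |U|=3: {6,7,9}:2  {6,8,9}:2  {7,8,9}:2
  |U|=4: {6,7,8,9}:6
  |U|=5: {5,6,7,8,9}:6
  |U|=6: {4,5,6,7,8,9}:6
  |U|=7: {2,4,5,6,7,8,9}:6  {3,4,5,6,7,8,9}:6
  |U|=8: {1,2,4,5,6,7,8,9}:6  {2,3,4,5,6,7,8,9}:12
  start at 0(u): 18
  start at 3(r): 6
sum over floor = 24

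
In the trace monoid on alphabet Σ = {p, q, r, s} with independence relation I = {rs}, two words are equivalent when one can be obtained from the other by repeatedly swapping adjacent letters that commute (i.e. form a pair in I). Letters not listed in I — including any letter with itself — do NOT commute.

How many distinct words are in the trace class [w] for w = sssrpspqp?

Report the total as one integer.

#0=s has no predecessor
#1=s depends on [0:s]
#2=s depends on [1:s]
#3=r has no predecessor
#4=p depends on [2:s, 3:r]
#5=s depends on [4:p]
#6=p depends on [5:s]
#7=q depends on [6:p]
#8=p depends on [7:q]
sources: [0:s, 3:r]
N(rest) = Σ N(rest − s) over sources s of rest; N(one piece) = 1:
  size 1 → [8]=1
  size 2 → [7,8]=1
  size 3 → [6,7,8]=1
  size 4 → [5,6,7,8]=1
  size 5 → [4,5,6,7,8]=1
  size 6 → [2,4,5,6,7,8]=1  [3,4,5,6,7,8]=1
  size 7 → [1,2,4,5,6,7,8]=1  [2,3,4,5,6,7,8]=2
  first=0(s) contributes 3
  first=3(r) contributes 1
|[w]| = 4

4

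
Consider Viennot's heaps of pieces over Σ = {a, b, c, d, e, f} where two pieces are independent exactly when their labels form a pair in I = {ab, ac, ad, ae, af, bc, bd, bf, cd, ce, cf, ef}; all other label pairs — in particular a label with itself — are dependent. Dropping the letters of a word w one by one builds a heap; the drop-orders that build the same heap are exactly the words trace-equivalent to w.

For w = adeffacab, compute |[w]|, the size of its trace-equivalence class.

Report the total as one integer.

3024

0(a) covers ∅
1(d) covers ∅
2(e) covers 1:d
3(f) covers 1:d
4(f) covers 3:f
5(a) covers 0:a
6(c) covers ∅
7(a) covers 5:a
8(b) covers 2:e
floor of heap: 0:a, 1:d, 6:c
completions by unplaced set U, small U first (add the entries for U minus each lowest piece of U):
  |U|=1: {4}:1  {6}:1  {7}:1  {8}:1
  |U|=2: {2,8}:1  {3,4}:1  {4,6}:2  {4,7}:2  {4,8}:2  {5,7}:1  {6,7}:2  {6,8}:2  {7,8}:2
  |U|=3: {0,5,7}:1  {2,4,8}:3  {2,6,8}:3  {2,7,8}:3  {3,4,6}:3  {3,4,7}:3  {3,4,8}:3  {4,5,7}:3  {4,6,7}:6  {4,6,8}:6  {4,7,8}:6  {5,6,7}:3  {5,7,8}:3  {6,7,8}:6
  |U|=4: {0,4,5,7}:4  {0,5,6,7}:4  {0,5,7,8}:4  {2,3,4,8}:6  {2,4,6,8}:12  {2,4,7,8}:12  {2,5,7,8}:6  {2,6,7,8}:12  {3,4,5,7}:6  {3,4,6,7}:12  {3,4,6,8}:12  {3,4,7,8}:12  {4,5,6,7}:12  {4,5,7,8}:12  {4,6,7,8}:24  {5,6,7,8}:12
  |U|=5: {0,2,5,7,8}:10  {0,3,4,5,7}:10  {0,4,5,6,7}:20  {0,4,5,7,8}:20  {0,5,6,7,8}:20  {1,2,3,4,8}:6  {2,3,4,6,8}:30  {2,3,4,7,8}:30  {2,4,5,7,8}:30  {2,4,6,7,8}:60  {2,5,6,7,8}:30  {3,4,5,6,7}:30  {3,4,5,7,8}:30  {3,4,6,7,8}:60  {4,5,6,7,8}:60
  |U|=6: {0,2,4,5,7,8}:60  {0,2,5,6,7,8}:60  {0,3,4,5,6,7}:60  {0,3,4,5,7,8}:60  {0,4,5,6,7,8}:120  {1,2,3,4,6,8}:36  {1,2,3,4,7,8}:36  {2,3,4,5,7,8}:90  {2,3,4,6,7,8}:180  {2,4,5,6,7,8}:180  {3,4,5,6,7,8}:180
  |U|=7: {0,2,3,4,5,7,8}:210  {0,2,4,5,6,7,8}:420  {0,3,4,5,6,7,8}:420  {1,2,3,4,5,7,8}:126  {1,2,3,4,6,7,8}:252  {2,3,4,5,6,7,8}:630
  start at 0(a): 1008
  start at 1(d): 1680
  start at 6(c): 336
sum over floor = 3024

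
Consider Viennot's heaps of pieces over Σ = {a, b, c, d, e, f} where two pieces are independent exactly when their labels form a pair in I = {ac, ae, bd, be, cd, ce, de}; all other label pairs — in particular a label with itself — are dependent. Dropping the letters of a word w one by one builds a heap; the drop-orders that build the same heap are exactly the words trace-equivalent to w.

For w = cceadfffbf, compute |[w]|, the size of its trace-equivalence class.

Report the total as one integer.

30

0(c) covers ∅
1(c) covers 0:c
2(e) covers ∅
3(a) covers ∅
4(d) covers 3:a
5(f) covers 1:c, 2:e, 4:d
6(f) covers 5:f
7(f) covers 6:f
8(b) covers 7:f
9(f) covers 8:b
floor of heap: 0:c, 2:e, 3:a
completions by unplaced set U, small U first (add the entries for U minus each lowest piece of U):
  |U|=1: {9}:1
  |U|=2: {8,9}:1
  |U|=3: {7,8,9}:1
  |U|=4: {6,7,8,9}:1
  |U|=5: {5,6,7,8,9}:1
  |U|=6: {1,5,6,7,8,9}:1  {2,5,6,7,8,9}:1  {4,5,6,7,8,9}:1
  |U|=7: {0,1,5,6,7,8,9}:1  {1,2,5,6,7,8,9}:2  {1,4,5,6,7,8,9}:2  {2,4,5,6,7,8,9}:2  {3,4,5,6,7,8,9}:1
  |U|=8: {0,1,2,5,6,7,8,9}:3  {0,1,4,5,6,7,8,9}:3  {1,2,4,5,6,7,8,9}:6  {1,3,4,5,6,7,8,9}:3  {2,3,4,5,6,7,8,9}:3
  start at 0(c): 12
  start at 2(e): 6
  start at 3(a): 12
sum over floor = 30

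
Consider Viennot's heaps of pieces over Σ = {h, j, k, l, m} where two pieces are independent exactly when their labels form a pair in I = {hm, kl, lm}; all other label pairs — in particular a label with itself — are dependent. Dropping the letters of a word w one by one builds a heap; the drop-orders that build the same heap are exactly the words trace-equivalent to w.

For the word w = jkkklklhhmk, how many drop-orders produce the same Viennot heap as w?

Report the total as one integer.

51

0(j) covers ∅
1(k) covers 0:j
2(k) covers 1:k
3(k) covers 2:k
4(l) covers 0:j
5(k) covers 3:k
6(l) covers 4:l
7(h) covers 5:k, 6:l
8(h) covers 7:h
9(m) covers 5:k
10(k) covers 8:h, 9:m
floor of heap: 0:j
completions by unplaced set U, small U first (add the entries for U minus each lowest piece of U):
  |U|=1: {10}:1
  |U|=2: {8,10}:1  {9,10}:1
  |U|=3: {7,8,10}:1  {8,9,10}:2
  |U|=4: {6,7,8,10}:1  {7,8,9,10}:3
  |U|=5: {4,6,7,8,10}:1  {5,7,8,9,10}:3  {6,7,8,9,10}:4
  |U|=6: {3,5,7,8,9,10}:3  {4,6,7,8,9,10}:5  {5,6,7,8,9,10}:7
  |U|=7: {2,3,5,7,8,9,10}:3  {3,5,6,7,8,9,10}:10  {4,5,6,7,8,9,10}:12
  |U|=8: {1,2,3,5,7,8,9,10}:3  {2,3,5,6,7,8,9,10}:13  {3,4,5,6,7,8,9,10}:22
  |U|=9: {1,2,3,5,6,7,8,9,10}:16  {2,3,4,5,6,7,8,9,10}:35
  start at 0(j): 51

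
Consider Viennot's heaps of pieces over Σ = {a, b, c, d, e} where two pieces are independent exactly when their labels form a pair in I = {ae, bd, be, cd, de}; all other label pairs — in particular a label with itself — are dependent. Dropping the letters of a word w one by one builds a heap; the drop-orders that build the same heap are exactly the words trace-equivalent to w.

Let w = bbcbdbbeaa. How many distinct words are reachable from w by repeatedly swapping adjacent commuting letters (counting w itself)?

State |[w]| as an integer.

46

0(b) covers ∅
1(b) covers 0:b
2(c) covers 1:b
3(b) covers 2:c
4(d) covers ∅
5(b) covers 3:b
6(b) covers 5:b
7(e) covers 2:c
8(a) covers 4:d, 6:b
9(a) covers 8:a
floor of heap: 0:b, 4:d
completions by unplaced set U, small U first (add the entries for U minus each lowest piece of U):
  |U|=1: {7}:1  {9}:1
  |U|=2: {7,9}:2  {8,9}:1
  |U|=3: {4,8,9}:1  {6,8,9}:1  {7,8,9}:3
  |U|=4: {4,6,8,9}:2  {4,7,8,9}:4  {5,6,8,9}:1  {6,7,8,9}:4
  |U|=5: {3,5,6,8,9}:1  {4,5,6,8,9}:3  {4,6,7,8,9}:10  {5,6,7,8,9}:5
  |U|=6: {3,4,5,6,8,9}:4  {3,5,6,7,8,9}:6  {4,5,6,7,8,9}:18
  |U|=7: {2,3,5,6,7,8,9}:6  {3,4,5,6,7,8,9}:28
  |U|=8: {1,2,3,5,6,7,8,9}:6  {2,3,4,5,6,7,8,9}:34
  start at 0(b): 40
  start at 4(d): 6
sum over floor = 46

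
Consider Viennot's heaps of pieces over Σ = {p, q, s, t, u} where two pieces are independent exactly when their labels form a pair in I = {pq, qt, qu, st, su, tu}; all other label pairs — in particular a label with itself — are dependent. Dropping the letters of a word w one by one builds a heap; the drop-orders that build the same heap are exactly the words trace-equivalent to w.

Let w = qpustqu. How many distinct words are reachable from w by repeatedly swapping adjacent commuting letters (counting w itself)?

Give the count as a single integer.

90

drop 0:q onto floor
drop 1:p onto floor
drop 2:u onto {1:p}
drop 3:s onto {0:q, 1:p}
drop 4:t onto {1:p}
drop 5:q onto {3:s}
drop 6:u onto {2:u}
ground layer = {0:q, 1:p}
drop-orders for the pieces not yet dropped (sum over which currently-grounded one goes next):
  1 to go: {4} 1  {5} 1  {6} 1
  2 to go: {2,6} 1  {3,5} 1  {4,5} 2  {4,6} 2  {5,6} 2
  3 to go: {0,3,5} 1  {2,4,6} 3  {2,5,6} 3  {3,4,5} 3  {3,5,6} 3  {4,5,6} 6
  4 to go: {0,3,4,5} 4  {0,3,5,6} 4  {2,3,5,6} 6  {2,4,5,6} 12  {3,4,5,6} 12
  5 to go: {0,2,3,5,6} 10  {0,3,4,5,6} 20  {2,3,4,5,6} 30
  if 0:q drops first: 30 orders
  if 1:p drops first: 60 orders
heap linearizations: 90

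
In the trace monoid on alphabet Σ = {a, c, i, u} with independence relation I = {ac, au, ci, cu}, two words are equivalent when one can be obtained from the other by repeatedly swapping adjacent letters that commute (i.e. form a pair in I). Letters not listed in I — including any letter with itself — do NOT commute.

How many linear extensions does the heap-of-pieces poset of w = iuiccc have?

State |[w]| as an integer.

20

piece 0:i — minimal
piece 1:u rests on {0:i}
piece 2:i rests on {1:u}
piece 3:c — minimal
piece 4:c rests on {3:c}
piece 5:c rests on {4:c}
minimal pieces: {0:i, 3:c}
ways to finish when only these pieces remain (= sum over removing one remaining piece with nothing left below it):
  1 left: {2}→1  {5}→1
  2 left: {1,2}→1  {2,5}→2  {4,5}→1
  3 left: {0,1,2}→1  {1,2,5}→3  {2,4,5}→3  {3,4,5}→1
  4 left: {0,1,2,5}→4  {1,2,4,5}→6  {2,3,4,5}→4
  placing 0:i first → 10 extensions
  placing 3:c first → 10 extensions
total linear extensions = 20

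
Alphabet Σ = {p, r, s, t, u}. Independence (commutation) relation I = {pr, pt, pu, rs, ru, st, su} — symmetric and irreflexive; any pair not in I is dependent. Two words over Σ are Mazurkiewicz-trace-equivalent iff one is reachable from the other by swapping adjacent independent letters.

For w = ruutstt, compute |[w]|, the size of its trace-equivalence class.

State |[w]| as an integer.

21

#0=r has no predecessor
#1=u has no predecessor
#2=u depends on [1:u]
#3=t depends on [0:r, 2:u]
#4=s has no predecessor
#5=t depends on [3:t]
#6=t depends on [5:t]
sources: [0:r, 1:u, 4:s]
N(rest) = Σ N(rest − s) over sources s of rest; N(one piece) = 1:
  size 1 → [4]=1  [6]=1
  size 2 → [4,6]=2  [5,6]=1
  size 3 → [3,5,6]=1  [4,5,6]=3
  size 4 → [0,3,5,6]=1  [2,3,5,6]=1  [3,4,5,6]=4
  size 5 → [0,2,3,5,6]=2  [0,3,4,5,6]=5  [1,2,3,5,6]=1  [2,3,4,5,6]=5
  first=0(r) contributes 6
  first=1(u) contributes 12
  first=4(s) contributes 3
|[w]| = 21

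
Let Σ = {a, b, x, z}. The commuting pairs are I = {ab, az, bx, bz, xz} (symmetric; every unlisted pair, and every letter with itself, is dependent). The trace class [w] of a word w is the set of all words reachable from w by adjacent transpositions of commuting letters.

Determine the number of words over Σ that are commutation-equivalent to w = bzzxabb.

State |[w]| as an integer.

0(b) covers ∅
1(z) covers ∅
2(z) covers 1:z
3(x) covers ∅
4(a) covers 3:x
5(b) covers 0:b
6(b) covers 5:b
floor of heap: 0:b, 1:z, 3:x
completions by unplaced set U, small U first (add the entries for U minus each lowest piece of U):
  |U|=1: {2}:1  {4}:1  {6}:1
  |U|=2: {1,2}:1  {2,4}:2  {2,6}:2  {3,4}:1  {4,6}:2  {5,6}:1
  |U|=3: {0,5,6}:1  {1,2,4}:3  {1,2,6}:3  {2,3,4}:3  {2,4,6}:6  {2,5,6}:3  {3,4,6}:3  {4,5,6}:3
  |U|=4: {0,2,5,6}:4  {0,4,5,6}:4  {1,2,3,4}:6  {1,2,4,6}:12  {1,2,5,6}:6  {2,3,4,6}:12  {2,4,5,6}:12  {3,4,5,6}:6
  |U|=5: {0,1,2,5,6}:10  {0,2,4,5,6}:20  {0,3,4,5,6}:10  {1,2,3,4,6}:30  {1,2,4,5,6}:30  {2,3,4,5,6}:30
  start at 0(b): 90
  start at 1(z): 60
  start at 3(x): 60
sum over floor = 210

210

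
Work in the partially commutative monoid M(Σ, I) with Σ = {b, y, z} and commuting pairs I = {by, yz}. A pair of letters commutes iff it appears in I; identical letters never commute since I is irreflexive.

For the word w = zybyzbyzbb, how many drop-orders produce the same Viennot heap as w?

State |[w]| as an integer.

120

piece 0:z — minimal
piece 1:y — minimal
piece 2:b rests on {0:z}
piece 3:y rests on {1:y}
piece 4:z rests on {2:b}
piece 5:b rests on {4:z}
piece 6:y rests on {3:y}
piece 7:z rests on {5:b}
piece 8:b rests on {7:z}
piece 9:b rests on {8:b}
minimal pieces: {0:z, 1:y}
ways to finish when only these pieces remain (= sum over removing one remaining piece with nothing left below it):
  1 left: {6}→1  {9}→1
  2 left: {3,6}→1  {6,9}→2  {8,9}→1
  3 left: {1,3,6}→1  {3,6,9}→3  {6,8,9}→3  {7,8,9}→1
  4 left: {1,3,6,9}→4  {3,6,8,9}→6  {5,7,8,9}→1  {6,7,8,9}→4
  5 left: {1,3,6,8,9}→10  {3,6,7,8,9}→10  {4,5,7,8,9}→1  {5,6,7,8,9}→5
  6 left: {1,3,6,7,8,9}→20  {2,4,5,7,8,9}→1  {3,5,6,7,8,9}→15  {4,5,6,7,8,9}→6
  7 left: {0,2,4,5,7,8,9}→1  {1,3,5,6,7,8,9}→35  {2,4,5,6,7,8,9}→7  {3,4,5,6,7,8,9}→21
  8 left: {0,2,4,5,6,7,8,9}→8  {1,3,4,5,6,7,8,9}→56  {2,3,4,5,6,7,8,9}→28
  placing 0:z first → 84 extensions
  placing 1:y first → 36 extensions
total linear extensions = 120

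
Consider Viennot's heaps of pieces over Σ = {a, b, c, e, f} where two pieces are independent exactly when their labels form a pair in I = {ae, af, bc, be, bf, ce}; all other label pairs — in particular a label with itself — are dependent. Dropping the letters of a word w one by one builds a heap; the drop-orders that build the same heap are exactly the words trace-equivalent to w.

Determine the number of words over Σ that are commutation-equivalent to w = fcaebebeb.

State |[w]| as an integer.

drop 0:f onto floor
drop 1:c onto {0:f}
drop 2:a onto {1:c}
drop 3:e onto {0:f}
drop 4:b onto {2:a}
drop 5:e onto {3:e}
drop 6:b onto {4:b}
drop 7:e onto {5:e}
drop 8:b onto {6:b}
ground layer = {0:f}
drop-orders for the pieces not yet dropped (sum over which currently-grounded one goes next):
  1 to go: {7} 1  {8} 1
  2 to go: {5,7} 1  {6,8} 1  {7,8} 2
  3 to go: {3,5,7} 1  {4,6,8} 1  {5,7,8} 3  {6,7,8} 3
  4 to go: {2,4,6,8} 1  {3,5,7,8} 4  {4,6,7,8} 4  {5,6,7,8} 6
  5 to go: {1,2,4,6,8} 1  {2,4,6,7,8} 5  {3,5,6,7,8} 10  {4,5,6,7,8} 10
  6 to go: {1,2,4,6,7,8} 6  {2,4,5,6,7,8} 15  {3,4,5,6,7,8} 20
  7 to go: {1,2,4,5,6,7,8} 21  {2,3,4,5,6,7,8} 35
  if 0:f drops first: 56 orders

56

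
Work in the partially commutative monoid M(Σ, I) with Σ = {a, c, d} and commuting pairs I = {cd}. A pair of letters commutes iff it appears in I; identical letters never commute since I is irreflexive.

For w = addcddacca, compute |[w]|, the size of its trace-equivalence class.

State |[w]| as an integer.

#0=a has no predecessor
#1=d depends on [0:a]
#2=d depends on [1:d]
#3=c depends on [0:a]
#4=d depends on [2:d]
#5=d depends on [4:d]
#6=a depends on [3:c, 5:d]
#7=c depends on [6:a]
#8=c depends on [7:c]
#9=a depends on [8:c]
sources: [0:a]
N(rest) = Σ N(rest − s) over sources s of rest; N(one piece) = 1:
  size 1 → [9]=1
  size 2 → [8,9]=1
  size 3 → [7,8,9]=1
  size 4 → [6,7,8,9]=1
  size 5 → [3,6,7,8,9]=1  [5,6,7,8,9]=1
  size 6 → [3,5,6,7,8,9]=2  [4,5,6,7,8,9]=1
  size 7 → [2,4,5,6,7,8,9]=1  [3,4,5,6,7,8,9]=3
  size 8 → [1,2,4,5,6,7,8,9]=1  [2,3,4,5,6,7,8,9]=4
  first=0(a) contributes 5

5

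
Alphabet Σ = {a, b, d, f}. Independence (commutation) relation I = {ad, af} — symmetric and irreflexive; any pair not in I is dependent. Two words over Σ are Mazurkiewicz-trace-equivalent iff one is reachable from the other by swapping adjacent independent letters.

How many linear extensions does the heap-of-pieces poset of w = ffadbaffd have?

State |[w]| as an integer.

piece 0:f — minimal
piece 1:f rests on {0:f}
piece 2:a — minimal
piece 3:d rests on {1:f}
piece 4:b rests on {2:a, 3:d}
piece 5:a rests on {4:b}
piece 6:f rests on {4:b}
piece 7:f rests on {6:f}
piece 8:d rests on {7:f}
minimal pieces: {0:f, 2:a}
ways to finish when only these pieces remain (= sum over removing one remaining piece with nothing left below it):
  1 left: {5}→1  {8}→1
  2 left: {5,8}→2  {7,8}→1
  3 left: {5,7,8}→3  {6,7,8}→1
  4 left: {5,6,7,8}→4
  5 left: {4,5,6,7,8}→4
  6 left: {2,4,5,6,7,8}→4  {3,4,5,6,7,8}→4
  7 left: {1,3,4,5,6,7,8}→4  {2,3,4,5,6,7,8}→8
  placing 0:f first → 12 extensions
  placing 2:a first → 4 extensions
total linear extensions = 16

16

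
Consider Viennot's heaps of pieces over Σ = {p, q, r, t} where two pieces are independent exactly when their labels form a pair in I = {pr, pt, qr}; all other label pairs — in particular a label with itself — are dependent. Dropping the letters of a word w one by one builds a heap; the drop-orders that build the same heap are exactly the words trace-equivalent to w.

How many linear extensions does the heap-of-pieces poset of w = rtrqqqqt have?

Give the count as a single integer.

0(r) covers ∅
1(t) covers 0:r
2(r) covers 1:t
3(q) covers 1:t
4(q) covers 3:q
5(q) covers 4:q
6(q) covers 5:q
7(t) covers 2:r, 6:q
floor of heap: 0:r
completions by unplaced set U, small U first (add the entries for U minus each lowest piece of U):
  |U|=1: {7}:1
  |U|=2: {2,7}:1  {6,7}:1
  |U|=3: {2,6,7}:2  {5,6,7}:1
  |U|=4: {2,5,6,7}:3  {4,5,6,7}:1
  |U|=5: {2,4,5,6,7}:4  {3,4,5,6,7}:1
  |U|=6: {2,3,4,5,6,7}:5
  start at 0(r): 5

5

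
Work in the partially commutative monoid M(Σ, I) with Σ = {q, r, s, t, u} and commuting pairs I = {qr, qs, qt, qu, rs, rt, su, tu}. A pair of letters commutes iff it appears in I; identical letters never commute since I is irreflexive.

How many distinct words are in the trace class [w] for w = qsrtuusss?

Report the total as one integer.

504

0(q) covers ∅
1(s) covers ∅
2(r) covers ∅
3(t) covers 1:s
4(u) covers 2:r
5(u) covers 4:u
6(s) covers 3:t
7(s) covers 6:s
8(s) covers 7:s
floor of heap: 0:q, 1:s, 2:r
completions by unplaced set U, small U first (add the entries for U minus each lowest piece of U):
  |U|=1: {0}:1  {5}:1  {8}:1
  |U|=2: {0,5}:2  {0,8}:2  {4,5}:1  {5,8}:2  {7,8}:1
  |U|=3: {0,4,5}:3  {0,5,8}:6  {0,7,8}:3  {2,4,5}:1  {4,5,8}:3  {5,7,8}:3  {6,7,8}:1
  |U|=4: {0,2,4,5}:4  {0,4,5,8}:12  {0,5,7,8}:12  {0,6,7,8}:4  {2,4,5,8}:4  {3,6,7,8}:1  {4,5,7,8}:6  {5,6,7,8}:4
  |U|=5: {0,2,4,5,8}:20  {0,3,6,7,8}:5  {0,4,5,7,8}:30  {0,5,6,7,8}:20  {1,3,6,7,8}:1  {2,4,5,7,8}:10  {3,5,6,7,8}:5  {4,5,6,7,8}:10
  |U|=6: {0,1,3,6,7,8}:6  {0,2,4,5,7,8}:60  {0,3,5,6,7,8}:30  {0,4,5,6,7,8}:60  {1,3,5,6,7,8}:6  {2,4,5,6,7,8}:20  {3,4,5,6,7,8}:15
  |U|=7: {0,1,3,5,6,7,8}:42  {0,2,4,5,6,7,8}:140  {0,3,4,5,6,7,8}:105  {1,3,4,5,6,7,8}:21  {2,3,4,5,6,7,8}:35
  start at 0(q): 56
  start at 1(s): 280
  start at 2(r): 168
sum over floor = 504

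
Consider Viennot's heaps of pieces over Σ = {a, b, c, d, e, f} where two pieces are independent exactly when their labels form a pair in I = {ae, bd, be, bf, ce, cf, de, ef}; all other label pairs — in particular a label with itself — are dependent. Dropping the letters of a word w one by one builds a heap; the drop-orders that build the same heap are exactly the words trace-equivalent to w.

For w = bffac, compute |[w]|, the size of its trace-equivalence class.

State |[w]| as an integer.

3

#0=b has no predecessor
#1=f has no predecessor
#2=f depends on [1:f]
#3=a depends on [0:b, 2:f]
#4=c depends on [3:a]
sources: [0:b, 1:f]
N(rest) = Σ N(rest − s) over sources s of rest; N(one piece) = 1:
  size 1 → [4]=1
  size 2 → [3,4]=1
  size 3 → [0,3,4]=1  [2,3,4]=1
  first=0(b) contributes 1
  first=1(f) contributes 2
|[w]| = 3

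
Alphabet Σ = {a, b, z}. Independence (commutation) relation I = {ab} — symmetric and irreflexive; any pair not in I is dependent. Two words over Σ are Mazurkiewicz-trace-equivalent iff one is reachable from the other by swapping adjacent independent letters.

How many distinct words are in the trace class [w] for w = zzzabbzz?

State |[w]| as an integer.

3

0(z) covers ∅
1(z) covers 0:z
2(z) covers 1:z
3(a) covers 2:z
4(b) covers 2:z
5(b) covers 4:b
6(z) covers 3:a, 5:b
7(z) covers 6:z
floor of heap: 0:z
completions by unplaced set U, small U first (add the entries for U minus each lowest piece of U):
  |U|=1: {7}:1
  |U|=2: {6,7}:1
  |U|=3: {3,6,7}:1  {5,6,7}:1
  |U|=4: {3,5,6,7}:2  {4,5,6,7}:1
  |U|=5: {3,4,5,6,7}:3
  |U|=6: {2,3,4,5,6,7}:3
  start at 0(z): 3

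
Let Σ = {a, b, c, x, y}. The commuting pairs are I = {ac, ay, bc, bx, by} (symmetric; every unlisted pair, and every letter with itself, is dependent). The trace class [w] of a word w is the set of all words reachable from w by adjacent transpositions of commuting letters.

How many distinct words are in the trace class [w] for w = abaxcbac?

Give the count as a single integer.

#0=a has no predecessor
#1=b depends on [0:a]
#2=a depends on [1:b]
#3=x depends on [2:a]
#4=c depends on [3:x]
#5=b depends on [2:a]
#6=a depends on [3:x, 5:b]
#7=c depends on [4:c]
sources: [0:a]
N(rest) = Σ N(rest − s) over sources s of rest; N(one piece) = 1:
  size 1 → [6]=1  [7]=1
  size 2 → [4,7]=1  [5,6]=1  [6,7]=2
  size 3 → [4,6,7]=3  [5,6,7]=3
  size 4 → [3,4,6,7]=3  [4,5,6,7]=6
  size 5 → [3,4,5,6,7]=9
  size 6 → [2,3,4,5,6,7]=9
  first=0(a) contributes 9

9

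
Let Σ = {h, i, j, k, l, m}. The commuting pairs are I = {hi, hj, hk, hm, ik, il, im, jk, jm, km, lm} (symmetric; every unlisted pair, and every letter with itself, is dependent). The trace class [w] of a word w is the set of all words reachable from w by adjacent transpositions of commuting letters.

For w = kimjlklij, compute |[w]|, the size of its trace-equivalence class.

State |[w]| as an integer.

piece 0:k — minimal
piece 1:i — minimal
piece 2:m — minimal
piece 3:j rests on {1:i}
piece 4:l rests on {0:k, 3:j}
piece 5:k rests on {4:l}
piece 6:l rests on {5:k}
piece 7:i rests on {3:j}
piece 8:j rests on {6:l, 7:i}
minimal pieces: {0:k, 1:i, 2:m}
ways to finish when only these pieces remain (= sum over removing one remaining piece with nothing left below it):
  1 left: {2}→1  {8}→1
  2 left: {2,8}→2  {6,8}→1  {7,8}→1
  3 left: {2,6,8}→3  {2,7,8}→3  {5,6,8}→1  {6,7,8}→2
  4 left: {2,5,6,8}→4  {2,6,7,8}→8  {4,5,6,8}→1  {5,6,7,8}→3
  5 left: {0,4,5,6,8}→1  {2,4,5,6,8}→5  {2,5,6,7,8}→15  {4,5,6,7,8}→4
  6 left: {0,2,4,5,6,8}→6  {0,4,5,6,7,8}→5  {2,4,5,6,7,8}→24  {3,4,5,6,7,8}→4
  7 left: {0,2,4,5,6,7,8}→35  {0,3,4,5,6,7,8}→9  {1,3,4,5,6,7,8}→4  {2,3,4,5,6,7,8}→28
  placing 0:k first → 32 extensions
  placing 1:i first → 72 extensions
  placing 2:m first → 13 extensions
total linear extensions = 117

117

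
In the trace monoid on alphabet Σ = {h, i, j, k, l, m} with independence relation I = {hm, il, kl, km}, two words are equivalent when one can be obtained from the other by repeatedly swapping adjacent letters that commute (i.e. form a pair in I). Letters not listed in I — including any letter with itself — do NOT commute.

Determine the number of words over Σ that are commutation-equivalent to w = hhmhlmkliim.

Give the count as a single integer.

43

drop 0:h onto floor
drop 1:h onto {0:h}
drop 2:m onto floor
drop 3:h onto {1:h}
drop 4:l onto {2:m, 3:h}
drop 5:m onto {4:l}
drop 6:k onto {3:h}
drop 7:l onto {5:m}
drop 8:i onto {5:m, 6:k}
drop 9:i onto {8:i}
drop 10:m onto {7:l, 9:i}
ground layer = {0:h, 2:m}
drop-orders for the pieces not yet dropped (sum over which currently-grounded one goes next):
  1 to go: {10} 1
  2 to go: {7,10} 1  {9,10} 1
  3 to go: {7,9,10} 2  {8,9,10} 1
  4 to go: {6,8,9,10} 1  {7,8,9,10} 3
  5 to go: {5,7,8,9,10} 3  {6,7,8,9,10} 4
  6 to go: {4,5,7,8,9,10} 3  {5,6,7,8,9,10} 7
  7 to go: {2,4,5,7,8,9,10} 3  {4,5,6,7,8,9,10} 10
  8 to go: {2,4,5,6,7,8,9,10} 13  {3,4,5,6,7,8,9,10} 10
  9 to go: {1,3,4,5,6,7,8,9,10} 10  {2,3,4,5,6,7,8,9,10} 23
  if 0:h drops first: 33 orders
  if 2:m drops first: 10 orders
heap linearizations: 43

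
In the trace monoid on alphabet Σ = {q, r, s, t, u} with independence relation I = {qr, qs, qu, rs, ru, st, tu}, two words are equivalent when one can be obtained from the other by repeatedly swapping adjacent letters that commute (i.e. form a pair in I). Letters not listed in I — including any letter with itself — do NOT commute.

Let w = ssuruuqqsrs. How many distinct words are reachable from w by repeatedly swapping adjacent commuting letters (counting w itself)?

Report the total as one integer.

1980

0(s) covers ∅
1(s) covers 0:s
2(u) covers 1:s
3(r) covers ∅
4(u) covers 2:u
5(u) covers 4:u
6(q) covers ∅
7(q) covers 6:q
8(s) covers 5:u
9(r) covers 3:r
10(s) covers 8:s
floor of heap: 0:s, 3:r, 6:q
completions by unplaced set U, small U first (add the entries for U minus each lowest piece of U):
  |U|=1: {7}:1  {9}:1  {10}:1
  |U|=2: {3,9}:1  {6,7}:1  {7,9}:2  {7,10}:2  {8,10}:1  {9,10}:2
  |U|=3: {3,7,9}:3  {3,9,10}:3  {5,8,10}:1  {6,7,9}:3  {6,7,10}:3  {7,8,10}:3  {7,9,10}:6  {8,9,10}:3
  |U|=4: {3,6,7,9}:6  {3,7,9,10}:12  {3,8,9,10}:6  {4,5,8,10}:1  {5,7,8,10}:4  {5,8,9,10}:4  {6,7,8,10}:6  {6,7,9,10}:12  {7,8,9,10}:12
  |U|=5: {2,4,5,8,10}:1  {3,5,8,9,10}:10  {3,6,7,9,10}:30  {3,7,8,9,10}:30  {4,5,7,8,10}:5  {4,5,8,9,10}:5  {5,6,7,8,10}:10  {5,7,8,9,10}:20  {6,7,8,9,10}:30
  |U|=6: {1,2,4,5,8,10}:1  {2,4,5,7,8,10}:6  {2,4,5,8,9,10}:6  {3,4,5,8,9,10}:15  {3,5,7,8,9,10}:60  {3,6,7,8,9,10}:90  {4,5,6,7,8,10}:15  {4,5,7,8,9,10}:30  {5,6,7,8,9,10}:60
  |U|=7: {0,1,2,4,5,8,10}:1  {1,2,4,5,7,8,10}:7  {1,2,4,5,8,9,10}:7  {2,3,4,5,8,9,10}:21  {2,4,5,6,7,8,10}:21  {2,4,5,7,8,9,10}:42  {3,4,5,7,8,9,10}:105  {3,5,6,7,8,9,10}:210  {4,5,6,7,8,9,10}:105
  |U|=8: {0,1,2,4,5,7,8,10}:8  {0,1,2,4,5,8,9,10}:8  {1,2,3,4,5,8,9,10}:28  {1,2,4,5,6,7,8,10}:28  {1,2,4,5,7,8,9,10}:56  {2,3,4,5,7,8,9,10}:168  {2,4,5,6,7,8,9,10}:168  {3,4,5,6,7,8,9,10}:420
  |U|=9: {0,1,2,3,4,5,8,9,10}:36  {0,1,2,4,5,6,7,8,10}:36  {0,1,2,4,5,7,8,9,10}:72  {1,2,3,4,5,7,8,9,10}:252  {1,2,4,5,6,7,8,9,10}:252  {2,3,4,5,6,7,8,9,10}:756
  start at 0(s): 1260
  start at 3(r): 360
  start at 6(q): 360
sum over floor = 1980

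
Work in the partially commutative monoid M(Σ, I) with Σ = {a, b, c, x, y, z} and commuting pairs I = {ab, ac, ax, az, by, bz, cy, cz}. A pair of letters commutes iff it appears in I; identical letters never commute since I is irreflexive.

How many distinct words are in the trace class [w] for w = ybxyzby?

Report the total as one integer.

piece 0:y — minimal
piece 1:b — minimal
piece 2:x rests on {0:y, 1:b}
piece 3:y rests on {2:x}
piece 4:z rests on {3:y}
piece 5:b rests on {2:x}
piece 6:y rests on {4:z}
minimal pieces: {0:y, 1:b}
ways to finish when only these pieces remain (= sum over removing one remaining piece with nothing left below it):
  1 left: {5}→1  {6}→1
  2 left: {4,6}→1  {5,6}→2
  3 left: {3,4,6}→1  {4,5,6}→3
  4 left: {3,4,5,6}→4
  5 left: {2,3,4,5,6}→4
  placing 0:y first → 4 extensions
  placing 1:b first → 4 extensions
total linear extensions = 8

8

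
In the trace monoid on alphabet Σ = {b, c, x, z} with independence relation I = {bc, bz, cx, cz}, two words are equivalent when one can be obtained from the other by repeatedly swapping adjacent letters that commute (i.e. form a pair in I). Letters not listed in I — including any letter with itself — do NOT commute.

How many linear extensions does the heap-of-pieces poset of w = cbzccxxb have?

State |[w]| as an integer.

112

#0=c has no predecessor
#1=b has no predecessor
#2=z has no predecessor
#3=c depends on [0:c]
#4=c depends on [3:c]
#5=x depends on [1:b, 2:z]
#6=x depends on [5:x]
#7=b depends on [6:x]
sources: [0:c, 1:b, 2:z]
N(rest) = Σ N(rest − s) over sources s of rest; N(one piece) = 1:
  size 1 → [4]=1  [7]=1
  size 2 → [3,4]=1  [4,7]=2  [6,7]=1
  size 3 → [0,3,4]=1  [3,4,7]=3  [4,6,7]=3  [5,6,7]=1
  size 4 → [0,3,4,7]=4  [1,5,6,7]=1  [2,5,6,7]=1  [3,4,6,7]=6  [4,5,6,7]=4
  size 5 → [0,3,4,6,7]=10  [1,2,5,6,7]=2  [1,4,5,6,7]=5  [2,4,5,6,7]=5  [3,4,5,6,7]=10
  size 6 → [0,3,4,5,6,7]=20  [1,2,4,5,6,7]=12  [1,3,4,5,6,7]=15  [2,3,4,5,6,7]=15
  first=0(c) contributes 42
  first=1(b) contributes 35
  first=2(z) contributes 35
|[w]| = 112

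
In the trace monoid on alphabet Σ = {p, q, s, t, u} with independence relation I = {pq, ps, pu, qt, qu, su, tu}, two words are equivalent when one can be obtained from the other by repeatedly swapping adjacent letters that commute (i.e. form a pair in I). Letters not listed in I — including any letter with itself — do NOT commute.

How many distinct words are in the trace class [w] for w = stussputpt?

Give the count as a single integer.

135

#0=s has no predecessor
#1=t depends on [0:s]
#2=u has no predecessor
#3=s depends on [1:t]
#4=s depends on [3:s]
#5=p depends on [1:t]
#6=u depends on [2:u]
#7=t depends on [4:s, 5:p]
#8=p depends on [7:t]
#9=t depends on [8:p]
sources: [0:s, 2:u]
N(rest) = Σ N(rest − s) over sources s of rest; N(one piece) = 1:
  size 1 → [6]=1  [9]=1
  size 2 → [2,6]=1  [6,9]=2  [8,9]=1
  size 3 → [2,6,9]=3  [6,8,9]=3  [7,8,9]=1
  size 4 → [2,6,8,9]=6  [4,7,8,9]=1  [5,7,8,9]=1  [6,7,8,9]=4
  size 5 → [2,6,7,8,9]=10  [3,4,7,8,9]=1  [4,5,7,8,9]=2  [4,6,7,8,9]=5  [5,6,7,8,9]=5
  size 6 → [2,4,6,7,8,9]=15  [2,5,6,7,8,9]=15  [3,4,5,7,8,9]=3  [3,4,6,7,8,9]=6  [4,5,6,7,8,9]=12
  size 7 → [1,3,4,5,7,8,9]=3  [2,3,4,6,7,8,9]=21  [2,4,5,6,7,8,9]=42  [3,4,5,6,7,8,9]=21
  size 8 → [0,1,3,4,5,7,8,9]=3  [1,3,4,5,6,7,8,9]=24  [2,3,4,5,6,7,8,9]=84
  first=0(s) contributes 108
  first=2(u) contributes 27
|[w]| = 135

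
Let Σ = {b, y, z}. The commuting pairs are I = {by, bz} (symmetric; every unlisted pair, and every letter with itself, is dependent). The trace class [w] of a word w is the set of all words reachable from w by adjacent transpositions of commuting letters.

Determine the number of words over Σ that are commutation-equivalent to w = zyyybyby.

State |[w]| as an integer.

28

0(z) covers ∅
1(y) covers 0:z
2(y) covers 1:y
3(y) covers 2:y
4(b) covers ∅
5(y) covers 3:y
6(b) covers 4:b
7(y) covers 5:y
floor of heap: 0:z, 4:b
completions by unplaced set U, small U first (add the entries for U minus each lowest piece of U):
  |U|=1: {6}:1  {7}:1
  |U|=2: {4,6}:1  {5,7}:1  {6,7}:2
  |U|=3: {3,5,7}:1  {4,6,7}:3  {5,6,7}:3
  |U|=4: {2,3,5,7}:1  {3,5,6,7}:4  {4,5,6,7}:6
  |U|=5: {1,2,3,5,7}:1  {2,3,5,6,7}:5  {3,4,5,6,7}:10
  |U|=6: {0,1,2,3,5,7}:1  {1,2,3,5,6,7}:6  {2,3,4,5,6,7}:15
  start at 0(z): 21
  start at 4(b): 7
sum over floor = 28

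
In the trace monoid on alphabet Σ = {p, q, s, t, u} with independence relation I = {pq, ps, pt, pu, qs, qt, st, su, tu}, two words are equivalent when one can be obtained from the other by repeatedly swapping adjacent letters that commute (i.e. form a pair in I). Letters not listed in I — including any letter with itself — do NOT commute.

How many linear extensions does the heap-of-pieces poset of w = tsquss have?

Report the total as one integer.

piece 0:t — minimal
piece 1:s — minimal
piece 2:q — minimal
piece 3:u rests on {2:q}
piece 4:s rests on {1:s}
piece 5:s rests on {4:s}
minimal pieces: {0:t, 1:s, 2:q}
ways to finish when only these pieces remain (= sum over removing one remaining piece with nothing left below it):
  1 left: {0}→1  {3}→1  {5}→1
  2 left: {0,3}→2  {0,5}→2  {2,3}→1  {3,5}→2  {4,5}→1
  3 left: {0,2,3}→3  {0,3,5}→6  {0,4,5}→3  {1,4,5}→1  {2,3,5}→3  {3,4,5}→3
  4 left: {0,1,4,5}→4  {0,2,3,5}→12  {0,3,4,5}→12  {1,3,4,5}→4  {2,3,4,5}→6
  placing 0:t first → 10 extensions
  placing 1:s first → 30 extensions
  placing 2:q first → 20 extensions
total linear extensions = 60

60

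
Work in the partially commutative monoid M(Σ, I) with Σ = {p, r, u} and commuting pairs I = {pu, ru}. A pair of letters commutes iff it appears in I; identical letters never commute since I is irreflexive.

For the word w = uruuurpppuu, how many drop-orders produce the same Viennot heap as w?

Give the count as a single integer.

drop 0:u onto floor
drop 1:r onto floor
drop 2:u onto {0:u}
drop 3:u onto {2:u}
drop 4:u onto {3:u}
drop 5:r onto {1:r}
drop 6:p onto {5:r}
drop 7:p onto {6:p}
drop 8:p onto {7:p}
drop 9:u onto {4:u}
drop 10:u onto {9:u}
ground layer = {0:u, 1:r}
drop-orders for the pieces not yet dropped (sum over which currently-grounded one goes next):
  1 to go: {8} 1  {10} 1
  2 to go: {7,8} 1  {8,10} 2  {9,10} 1
  3 to go: {4,9,10} 1  {6,7,8} 1  {7,8,10} 3  {8,9,10} 3
  4 to go: {3,4,9,10} 1  {4,8,9,10} 4  {5,6,7,8} 1  {6,7,8,10} 4  {7,8,9,10} 6
  5 to go: {1,5,6,7,8} 1  {2,3,4,9,10} 1  {3,4,8,9,10} 5  {4,7,8,9,10} 10  {5,6,7,8,10} 5  {6,7,8,9,10} 10
  6 to go: {0,2,3,4,9,10} 1  {1,5,6,7,8,10} 6  {2,3,4,8,9,10} 6  {3,4,7,8,9,10} 15  {4,6,7,8,9,10} 20  {5,6,7,8,9,10} 15
  7 to go: {0,2,3,4,8,9,10} 7  {1,5,6,7,8,9,10} 21  {2,3,4,7,8,9,10} 21  {3,4,6,7,8,9,10} 35  {4,5,6,7,8,9,10} 35
  8 to go: {0,2,3,4,7,8,9,10} 28  {1,4,5,6,7,8,9,10} 56  {2,3,4,6,7,8,9,10} 56  {3,4,5,6,7,8,9,10} 70
  9 to go: {0,2,3,4,6,7,8,9,10} 84  {1,3,4,5,6,7,8,9,10} 126  {2,3,4,5,6,7,8,9,10} 126
  if 0:u drops first: 252 orders
  if 1:r drops first: 210 orders
heap linearizations: 462

462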